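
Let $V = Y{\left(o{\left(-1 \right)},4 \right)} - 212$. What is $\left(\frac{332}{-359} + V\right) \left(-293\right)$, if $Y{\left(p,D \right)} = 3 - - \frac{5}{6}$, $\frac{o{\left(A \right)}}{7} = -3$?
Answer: $\frac{131962219}{2154} \approx 61264.0$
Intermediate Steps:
$o{\left(A \right)} = -21$ ($o{\left(A \right)} = 7 \left(-3\right) = -21$)
$Y{\left(p,D \right)} = \frac{23}{6}$ ($Y{\left(p,D \right)} = 3 - \left(-5\right) \frac{1}{6} = 3 - - \frac{5}{6} = 3 + \frac{5}{6} = \frac{23}{6}$)
$V = - \frac{1249}{6}$ ($V = \frac{23}{6} - 212 = - \frac{1249}{6} \approx -208.17$)
$\left(\frac{332}{-359} + V\right) \left(-293\right) = \left(\frac{332}{-359} - \frac{1249}{6}\right) \left(-293\right) = \left(332 \left(- \frac{1}{359}\right) - \frac{1249}{6}\right) \left(-293\right) = \left(- \frac{332}{359} - \frac{1249}{6}\right) \left(-293\right) = \left(- \frac{450383}{2154}\right) \left(-293\right) = \frac{131962219}{2154}$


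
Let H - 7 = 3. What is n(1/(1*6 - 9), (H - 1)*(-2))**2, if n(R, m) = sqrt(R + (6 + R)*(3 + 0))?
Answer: 50/3 ≈ 16.667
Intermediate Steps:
H = 10 (H = 7 + 3 = 10)
n(R, m) = sqrt(18 + 4*R) (n(R, m) = sqrt(R + (6 + R)*3) = sqrt(R + (18 + 3*R)) = sqrt(18 + 4*R))
n(1/(1*6 - 9), (H - 1)*(-2))**2 = (sqrt(18 + 4/(1*6 - 9)))**2 = (sqrt(18 + 4/(6 - 9)))**2 = (sqrt(18 + 4/(-3)))**2 = (sqrt(18 + 4*(-1/3)))**2 = (sqrt(18 - 4/3))**2 = (sqrt(50/3))**2 = (5*sqrt(6)/3)**2 = 50/3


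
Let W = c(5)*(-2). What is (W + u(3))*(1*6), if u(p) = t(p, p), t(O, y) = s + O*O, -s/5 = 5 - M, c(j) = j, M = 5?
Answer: -6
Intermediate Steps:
s = 0 (s = -5*(5 - 1*5) = -5*(5 - 5) = -5*0 = 0)
t(O, y) = O**2 (t(O, y) = 0 + O*O = 0 + O**2 = O**2)
u(p) = p**2
W = -10 (W = 5*(-2) = -10)
(W + u(3))*(1*6) = (-10 + 3**2)*(1*6) = (-10 + 9)*6 = -1*6 = -6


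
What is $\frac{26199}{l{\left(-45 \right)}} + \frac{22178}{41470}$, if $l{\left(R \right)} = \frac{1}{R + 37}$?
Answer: $- \frac{334298387}{1595} \approx -2.0959 \cdot 10^{5}$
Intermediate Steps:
$l{\left(R \right)} = \frac{1}{37 + R}$
$\frac{26199}{l{\left(-45 \right)}} + \frac{22178}{41470} = \frac{26199}{\frac{1}{37 - 45}} + \frac{22178}{41470} = \frac{26199}{\frac{1}{-8}} + 22178 \cdot \frac{1}{41470} = \frac{26199}{- \frac{1}{8}} + \frac{853}{1595} = 26199 \left(-8\right) + \frac{853}{1595} = -209592 + \frac{853}{1595} = - \frac{334298387}{1595}$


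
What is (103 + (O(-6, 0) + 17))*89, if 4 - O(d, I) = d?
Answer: 11570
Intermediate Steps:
O(d, I) = 4 - d
(103 + (O(-6, 0) + 17))*89 = (103 + ((4 - 1*(-6)) + 17))*89 = (103 + ((4 + 6) + 17))*89 = (103 + (10 + 17))*89 = (103 + 27)*89 = 130*89 = 11570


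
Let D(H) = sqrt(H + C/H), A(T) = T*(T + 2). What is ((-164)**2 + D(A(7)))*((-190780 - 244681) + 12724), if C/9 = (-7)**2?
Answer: -11369934352 - 422737*sqrt(70) ≈ -1.1373e+10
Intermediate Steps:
C = 441 (C = 9*(-7)**2 = 9*49 = 441)
A(T) = T*(2 + T)
D(H) = sqrt(H + 441/H)
((-164)**2 + D(A(7)))*((-190780 - 244681) + 12724) = ((-164)**2 + sqrt(7*(2 + 7) + 441/((7*(2 + 7)))))*((-190780 - 244681) + 12724) = (26896 + sqrt(7*9 + 441/((7*9))))*(-435461 + 12724) = (26896 + sqrt(63 + 441/63))*(-422737) = (26896 + sqrt(63 + 441*(1/63)))*(-422737) = (26896 + sqrt(63 + 7))*(-422737) = (26896 + sqrt(70))*(-422737) = -11369934352 - 422737*sqrt(70)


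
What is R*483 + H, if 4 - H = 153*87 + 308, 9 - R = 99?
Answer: -57085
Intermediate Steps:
R = -90 (R = 9 - 1*99 = 9 - 99 = -90)
H = -13615 (H = 4 - (153*87 + 308) = 4 - (13311 + 308) = 4 - 1*13619 = 4 - 13619 = -13615)
R*483 + H = -90*483 - 13615 = -43470 - 13615 = -57085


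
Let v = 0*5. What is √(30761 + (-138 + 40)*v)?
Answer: √30761 ≈ 175.39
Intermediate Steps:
v = 0
√(30761 + (-138 + 40)*v) = √(30761 + (-138 + 40)*0) = √(30761 - 98*0) = √(30761 + 0) = √30761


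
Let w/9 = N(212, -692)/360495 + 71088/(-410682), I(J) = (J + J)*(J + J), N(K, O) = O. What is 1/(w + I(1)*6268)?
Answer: 2741644585/68734194525036 ≈ 3.9888e-5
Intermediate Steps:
I(J) = 4*J**2 (I(J) = (2*J)*(2*J) = 4*J**2)
w = -4318510084/2741644585 (w = 9*(-692/360495 + 71088/(-410682)) = 9*(-692*1/360495 + 71088*(-1/410682)) = 9*(-692/360495 - 11848/68447) = 9*(-4318510084/24674801265) = -4318510084/2741644585 ≈ -1.5752)
1/(w + I(1)*6268) = 1/(-4318510084/2741644585 + (4*1**2)*6268) = 1/(-4318510084/2741644585 + (4*1)*6268) = 1/(-4318510084/2741644585 + 4*6268) = 1/(-4318510084/2741644585 + 25072) = 1/(68734194525036/2741644585) = 2741644585/68734194525036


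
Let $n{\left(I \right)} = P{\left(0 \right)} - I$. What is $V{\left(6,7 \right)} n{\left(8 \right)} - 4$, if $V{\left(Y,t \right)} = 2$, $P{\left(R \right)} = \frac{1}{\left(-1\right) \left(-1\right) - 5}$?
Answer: $- \frac{41}{2} \approx -20.5$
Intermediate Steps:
$P{\left(R \right)} = - \frac{1}{4}$ ($P{\left(R \right)} = \frac{1}{1 - 5} = \frac{1}{-4} = - \frac{1}{4}$)
$n{\left(I \right)} = - \frac{1}{4} - I$
$V{\left(6,7 \right)} n{\left(8 \right)} - 4 = 2 \left(- \frac{1}{4} - 8\right) - 4 = 2 \left(- \frac{33}{4}\right) - 4 = - \frac{33}{2} - 4 = - \frac{41}{2}$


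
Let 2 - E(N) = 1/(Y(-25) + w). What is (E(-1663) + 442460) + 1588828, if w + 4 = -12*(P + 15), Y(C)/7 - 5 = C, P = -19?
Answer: 195003841/96 ≈ 2.0313e+6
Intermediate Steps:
Y(C) = 35 + 7*C
w = 44 (w = -4 - 12*(-19 + 15) = -4 - 12*(-4) = -4 + 48 = 44)
E(N) = 193/96 (E(N) = 2 - 1/((35 + 7*(-25)) + 44) = 2 - 1/((35 - 175) + 44) = 2 - 1/(-140 + 44) = 2 - 1/(-96) = 2 - 1*(-1/96) = 2 + 1/96 = 193/96)
(E(-1663) + 442460) + 1588828 = (193/96 + 442460) + 1588828 = 42476353/96 + 1588828 = 195003841/96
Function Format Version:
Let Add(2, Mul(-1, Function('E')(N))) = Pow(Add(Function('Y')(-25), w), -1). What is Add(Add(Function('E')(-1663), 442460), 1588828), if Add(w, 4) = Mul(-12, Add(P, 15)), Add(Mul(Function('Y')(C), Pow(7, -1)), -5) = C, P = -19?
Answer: Rational(195003841, 96) ≈ 2.0313e+6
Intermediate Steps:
Function('Y')(C) = Add(35, Mul(7, C))
w = 44 (w = Add(-4, Mul(-12, Add(-19, 15))) = Add(-4, Mul(-12, -4)) = Add(-4, 48) = 44)
Function('E')(N) = Rational(193, 96) (Function('E')(N) = Add(2, Mul(-1, Pow(Add(Add(35, Mul(7, -25)), 44), -1))) = Add(2, Mul(-1, Pow(Add(Add(35, -175), 44), -1))) = Add(2, Mul(-1, Pow(Add(-140, 44), -1))) = Add(2, Mul(-1, Pow(-96, -1))) = Add(2, Mul(-1, Rational(-1, 96))) = Add(2, Rational(1, 96)) = Rational(193, 96))
Add(Add(Function('E')(-1663), 442460), 1588828) = Add(Add(Rational(193, 96), 442460), 1588828) = Add(Rational(42476353, 96), 1588828) = Rational(195003841, 96)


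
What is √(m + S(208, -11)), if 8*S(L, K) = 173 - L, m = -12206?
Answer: I*√195366/4 ≈ 110.5*I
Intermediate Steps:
S(L, K) = 173/8 - L/8 (S(L, K) = (173 - L)/8 = 173/8 - L/8)
√(m + S(208, -11)) = √(-12206 + (173/8 - ⅛*208)) = √(-12206 + (173/8 - 26)) = √(-12206 - 35/8) = √(-97683/8) = I*√195366/4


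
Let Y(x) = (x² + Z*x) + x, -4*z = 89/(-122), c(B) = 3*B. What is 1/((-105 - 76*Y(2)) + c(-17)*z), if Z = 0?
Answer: -488/278307 ≈ -0.0017535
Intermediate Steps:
z = 89/488 (z = -89/(4*(-122)) = -89*(-1)/(4*122) = -¼*(-89/122) = 89/488 ≈ 0.18238)
Y(x) = x + x² (Y(x) = (x² + 0*x) + x = (x² + 0) + x = x² + x = x + x²)
1/((-105 - 76*Y(2)) + c(-17)*z) = 1/((-105 - 152*(1 + 2)) + (3*(-17))*(89/488)) = 1/((-105 - 152*3) - 51*89/488) = 1/((-105 - 76*6) - 4539/488) = 1/((-105 - 456) - 4539/488) = 1/(-561 - 4539/488) = 1/(-278307/488) = -488/278307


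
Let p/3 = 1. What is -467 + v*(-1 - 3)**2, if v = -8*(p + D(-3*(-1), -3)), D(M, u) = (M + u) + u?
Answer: -467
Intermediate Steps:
p = 3 (p = 3*1 = 3)
D(M, u) = M + 2*u
v = 0 (v = -8*(3 + (-3*(-1) + 2*(-3))) = -8*(3 + (3 - 6)) = -8*(3 - 3) = -8*0 = 0)
-467 + v*(-1 - 3)**2 = -467 + 0*(-1 - 3)**2 = -467 + 0*(-4)**2 = -467 + 0*16 = -467 + 0 = -467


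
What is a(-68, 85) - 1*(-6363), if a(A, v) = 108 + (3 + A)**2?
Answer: 10696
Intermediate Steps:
a(-68, 85) - 1*(-6363) = (108 + (3 - 68)**2) - 1*(-6363) = (108 + (-65)**2) + 6363 = (108 + 4225) + 6363 = 4333 + 6363 = 10696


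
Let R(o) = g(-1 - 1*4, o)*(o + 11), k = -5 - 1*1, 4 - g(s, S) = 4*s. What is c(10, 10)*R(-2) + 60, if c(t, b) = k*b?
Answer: -12900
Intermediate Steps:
g(s, S) = 4 - 4*s
k = -6 (k = -5 - 1 = -6)
c(t, b) = -6*b
R(o) = 264 + 24*o (R(o) = (4 - 4*(-1 - 1*4))*(o + 11) = (4 - 4*(-1 - 4))*(11 + o) = (4 - 4*(-5))*(11 + o) = (4 + 20)*(11 + o) = 24*(11 + o) = 264 + 24*o)
c(10, 10)*R(-2) + 60 = (-6*10)*(264 + 24*(-2)) + 60 = -60*(264 - 48) + 60 = -60*216 + 60 = -12960 + 60 = -12900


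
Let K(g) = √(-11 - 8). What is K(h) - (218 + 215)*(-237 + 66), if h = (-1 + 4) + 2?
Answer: 74043 + I*√19 ≈ 74043.0 + 4.3589*I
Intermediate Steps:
h = 5 (h = 3 + 2 = 5)
K(g) = I*√19 (K(g) = √(-19) = I*√19)
K(h) - (218 + 215)*(-237 + 66) = I*√19 - (218 + 215)*(-237 + 66) = I*√19 - 433*(-171) = I*√19 - 1*(-74043) = I*√19 + 74043 = 74043 + I*√19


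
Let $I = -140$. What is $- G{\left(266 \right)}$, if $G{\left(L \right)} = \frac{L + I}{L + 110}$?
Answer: $- \frac{63}{188} \approx -0.33511$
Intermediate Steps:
$G{\left(L \right)} = \frac{-140 + L}{110 + L}$ ($G{\left(L \right)} = \frac{L - 140}{L + 110} = \frac{-140 + L}{110 + L}$)
$- G{\left(266 \right)} = - \frac{-140 + 266}{110 + 266} = - \frac{126}{376} = \left(-1\right) \frac{63}{188} = - \frac{63}{188}$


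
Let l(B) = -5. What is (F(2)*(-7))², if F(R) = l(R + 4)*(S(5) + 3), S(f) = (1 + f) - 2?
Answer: 60025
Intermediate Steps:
S(f) = -1 + f
F(R) = -35 (F(R) = -5*((-1 + 5) + 3) = -5*(4 + 3) = -5*7 = -35)
(F(2)*(-7))² = (-35*(-7))² = 245² = 60025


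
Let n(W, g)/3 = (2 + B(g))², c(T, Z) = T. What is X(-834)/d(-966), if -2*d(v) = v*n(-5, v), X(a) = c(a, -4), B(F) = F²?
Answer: -139/210294300490806 ≈ -6.6098e-13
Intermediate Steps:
n(W, g) = 3*(2 + g²)²
X(a) = a
d(v) = -3*v*(2 + v²)²/2 (d(v) = -v*3*(2 + v²)²/2 = -3*v*(2 + v²)²/2)
X(-834)/d(-966) = -834*1/(1449*(2 + (-966)²)²) = -834*1/(1449*(2 + 933156)²) = -834/((-3/2*(-966)*933158²)) = -834/((-3/2*(-966)*870783852964)) = -834/1261765802944836 = -834*1/1261765802944836 = -139/210294300490806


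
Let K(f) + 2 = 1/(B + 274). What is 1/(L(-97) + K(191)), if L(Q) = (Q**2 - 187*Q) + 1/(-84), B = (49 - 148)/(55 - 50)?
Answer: 106764/2940920293 ≈ 3.6303e-5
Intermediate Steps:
B = -99/5 ≈ -19.800
K(f) = -2537/1271 (K(f) = -2 + 1/(-99/5 + 274) = -2 + 1/(1271/5) = -2 + 5/1271 = -2537/1271)
L(Q) = -1/84 + Q**2 - 187*Q (L(Q) = (Q**2 - 187*Q) - 1/84 = -1/84 + Q**2 - 187*Q)
1/(L(-97) + K(191)) = 1/((-1/84 + (-97)**2 - 187*(-97)) - 2537/1271) = 1/((-1/84 + 9409 + 18139) - 2537/1271) = 1/(2314031/84 - 2537/1271) = 1/(2940920293/106764) = 106764/2940920293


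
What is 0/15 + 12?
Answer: 12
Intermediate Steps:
0/15 + 12 = (1/15)*0 + 12 = 0 + 12 = 12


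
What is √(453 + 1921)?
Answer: √2374 ≈ 48.724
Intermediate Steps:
√(453 + 1921) = √2374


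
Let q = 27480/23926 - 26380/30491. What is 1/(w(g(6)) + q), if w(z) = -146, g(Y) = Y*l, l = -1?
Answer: -364763833/53152157218 ≈ -0.0068626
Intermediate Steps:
g(Y) = -Y (g(Y) = Y*(-1) = -Y)
q = 103362400/364763833 (q = 27480*(1/23926) - 26380*1/30491 = 13740/11963 - 26380/30491 = 103362400/364763833 ≈ 0.28337)
1/(w(g(6)) + q) = 1/(-146 + 103362400/364763833) = 1/(-53152157218/364763833) = -364763833/53152157218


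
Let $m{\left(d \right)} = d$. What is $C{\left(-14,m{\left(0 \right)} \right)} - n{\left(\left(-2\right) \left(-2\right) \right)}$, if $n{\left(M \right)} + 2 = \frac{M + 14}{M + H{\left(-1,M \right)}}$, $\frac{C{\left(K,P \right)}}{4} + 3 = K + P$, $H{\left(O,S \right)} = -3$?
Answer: $-84$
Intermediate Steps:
$C{\left(K,P \right)} = -12 + 4 K + 4 P$ ($C{\left(K,P \right)} = -12 + 4 \left(K + P\right) = -12 + \left(4 K + 4 P\right) = -12 + 4 K + 4 P$)
$n{\left(M \right)} = -2 + \frac{14 + M}{-3 + M}$ ($n{\left(M \right)} = -2 + \frac{M + 14}{M - 3} = -2 + \frac{14 + M}{-3 + M}$)
$C{\left(-14,m{\left(0 \right)} \right)} - n{\left(\left(-2\right) \left(-2\right) \right)} = \left(-12 + 4 \left(-14\right) + 4 \cdot 0\right) - \frac{20 - \left(-2\right) \left(-2\right)}{-3 - -4} = \left(-12 - 56 + 0\right) - \frac{20 - 4}{-3 + 4} = -68 - \frac{20 - 4}{1} = -68 - 1 \cdot 16 = -68 - 16 = -84$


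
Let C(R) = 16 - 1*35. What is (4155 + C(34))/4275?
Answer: 4136/4275 ≈ 0.96749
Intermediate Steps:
C(R) = -19 (C(R) = 16 - 35 = -19)
(4155 + C(34))/4275 = (4155 - 19)/4275 = 4136*(1/4275) = 4136/4275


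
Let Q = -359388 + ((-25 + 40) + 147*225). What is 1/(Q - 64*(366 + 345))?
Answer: -1/371802 ≈ -2.6896e-6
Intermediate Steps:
Q = -326298 (Q = -359388 + (15 + 33075) = -359388 + 33090 = -326298)
1/(Q - 64*(366 + 345)) = 1/(-326298 - 64*(366 + 345)) = 1/(-326298 - 64*711) = 1/(-326298 - 45504) = 1/(-371802) = -1/371802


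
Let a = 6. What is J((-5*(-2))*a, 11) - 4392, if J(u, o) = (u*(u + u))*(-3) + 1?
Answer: -25991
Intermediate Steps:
J(u, o) = 1 - 6*u² (J(u, o) = (u*(2*u))*(-3) + 1 = (2*u²)*(-3) + 1 = -6*u² + 1 = 1 - 6*u²)
J((-5*(-2))*a, 11) - 4392 = (1 - 6*(-5*(-2)*6)²) - 4392 = (1 - 6*(10*6)²) - 4392 = (1 - 6*60²) - 4392 = (1 - 6*3600) - 4392 = (1 - 21600) - 4392 = -21599 - 4392 = -25991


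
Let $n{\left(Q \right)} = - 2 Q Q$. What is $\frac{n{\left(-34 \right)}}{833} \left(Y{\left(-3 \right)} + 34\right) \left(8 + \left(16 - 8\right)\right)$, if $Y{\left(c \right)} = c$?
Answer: $- \frac{67456}{49} \approx -1376.7$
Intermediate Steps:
$n{\left(Q \right)} = - 2 Q^{2}$
$\frac{n{\left(-34 \right)}}{833} \left(Y{\left(-3 \right)} + 34\right) \left(8 + \left(16 - 8\right)\right) = \frac{\left(-2\right) \left(-34\right)^{2}}{833} \left(-3 + 34\right) \left(8 + \left(16 - 8\right)\right) = \left(-2\right) 1156 \cdot \frac{1}{833} \cdot 31 \left(8 + \left(16 - 8\right)\right) = \left(-2312\right) \frac{1}{833} \cdot 31 \left(8 + 8\right) = - \frac{136 \cdot 31 \cdot 16}{49} = \left(- \frac{136}{49}\right) 496 = - \frac{67456}{49}$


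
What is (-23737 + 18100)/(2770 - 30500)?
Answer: 5637/27730 ≈ 0.20328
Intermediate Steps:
(-23737 + 18100)/(2770 - 30500) = -5637/(-27730) = -5637*(-1/27730) = 5637/27730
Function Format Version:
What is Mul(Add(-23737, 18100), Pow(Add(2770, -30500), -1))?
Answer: Rational(5637, 27730) ≈ 0.20328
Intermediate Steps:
Mul(Add(-23737, 18100), Pow(Add(2770, -30500), -1)) = Mul(-5637, Pow(-27730, -1)) = Mul(-5637, Rational(-1, 27730)) = Rational(5637, 27730)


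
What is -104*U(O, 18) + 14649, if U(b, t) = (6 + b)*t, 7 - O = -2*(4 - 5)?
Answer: -5943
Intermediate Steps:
O = 5 (O = 7 - (-2)*(4 - 5) = 7 - (-2)*(-1) = 7 - 1*2 = 7 - 2 = 5)
U(b, t) = t*(6 + b)
-104*U(O, 18) + 14649 = -1872*(6 + 5) + 14649 = -1872*11 + 14649 = -104*198 + 14649 = -20592 + 14649 = -5943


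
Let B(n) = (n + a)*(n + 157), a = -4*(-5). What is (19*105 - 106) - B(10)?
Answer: -3121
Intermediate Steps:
a = 20
B(n) = (20 + n)*(157 + n) (B(n) = (n + 20)*(n + 157) = (20 + n)*(157 + n))
(19*105 - 106) - B(10) = (19*105 - 106) - (3140 + 10² + 177*10) = (1995 - 106) - (3140 + 100 + 1770) = 1889 - 1*5010 = 1889 - 5010 = -3121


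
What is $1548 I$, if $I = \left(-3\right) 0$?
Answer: $0$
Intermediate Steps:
$I = 0$
$1548 I = 1548 \cdot 0 = 0$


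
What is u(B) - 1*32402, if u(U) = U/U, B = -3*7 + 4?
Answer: -32401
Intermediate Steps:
B = -17 (B = -21 + 4 = -17)
u(U) = 1
u(B) - 1*32402 = 1 - 1*32402 = 1 - 32402 = -32401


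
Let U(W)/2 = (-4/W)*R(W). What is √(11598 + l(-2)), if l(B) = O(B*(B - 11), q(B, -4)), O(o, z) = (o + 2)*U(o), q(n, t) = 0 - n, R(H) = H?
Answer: 11*√94 ≈ 106.65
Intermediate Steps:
q(n, t) = -n
U(W) = -8 (U(W) = 2*((-4/W)*W) = 2*(-4) = -8)
O(o, z) = -16 - 8*o (O(o, z) = (o + 2)*(-8) = (2 + o)*(-8) = -16 - 8*o)
l(B) = -16 - 8*B*(-11 + B) (l(B) = -16 - 8*B*(B - 11) = -16 - 8*B*(-11 + B))
√(11598 + l(-2)) = √(11598 + (-16 - 8*(-2)*(-11 - 2))) = √(11598 + (-16 - 8*(-2)*(-13))) = √(11598 + (-16 - 208)) = √(11598 - 224) = √11374 = 11*√94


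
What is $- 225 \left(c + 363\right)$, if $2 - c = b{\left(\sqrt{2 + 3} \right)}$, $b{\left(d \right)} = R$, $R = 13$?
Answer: $-79200$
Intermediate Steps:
$b{\left(d \right)} = 13$
$c = -11$ ($c = 2 - 13 = -11$)
$- 225 \left(c + 363\right) = - 225 \left(-11 + 363\right) = \left(-225\right) 352 = -79200$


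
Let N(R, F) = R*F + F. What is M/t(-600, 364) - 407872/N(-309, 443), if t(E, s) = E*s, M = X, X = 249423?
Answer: 93617301/50679200 ≈ 1.8473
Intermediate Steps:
M = 249423
N(R, F) = F + F*R (N(R, F) = F*R + F = F + F*R)
M/t(-600, 364) - 407872/N(-309, 443) = 249423/((-600*364)) - 407872*1/(443*(1 - 309)) = 249423/(-218400) - 407872/(443*(-308)) = 249423*(-1/218400) - 407872/(-136444) = -83141/72800 - 407872*(-1/136444) = -83141/72800 + 101968/34111 = 93617301/50679200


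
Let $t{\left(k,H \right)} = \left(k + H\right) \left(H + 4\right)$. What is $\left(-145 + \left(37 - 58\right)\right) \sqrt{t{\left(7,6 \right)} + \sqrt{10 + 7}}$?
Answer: $- 166 \sqrt{130 + \sqrt{17}} \approx -1922.5$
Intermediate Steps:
$t{\left(k,H \right)} = \left(4 + H\right) \left(H + k\right)$ ($t{\left(k,H \right)} = \left(H + k\right) \left(4 + H\right) = \left(4 + H\right) \left(H + k\right)$)
$\left(-145 + \left(37 - 58\right)\right) \sqrt{t{\left(7,6 \right)} + \sqrt{10 + 7}} = \left(-145 + \left(37 - 58\right)\right) \sqrt{\left(6^{2} + 4 \cdot 6 + 4 \cdot 7 + 6 \cdot 7\right) + \sqrt{10 + 7}} = \left(-145 + \left(37 - 58\right)\right) \sqrt{\left(36 + 24 + 28 + 42\right) + \sqrt{17}} = \left(-145 - 21\right) \sqrt{130 + \sqrt{17}} = - 166 \sqrt{130 + \sqrt{17}}$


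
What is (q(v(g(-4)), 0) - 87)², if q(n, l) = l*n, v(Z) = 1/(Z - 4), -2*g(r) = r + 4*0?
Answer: 7569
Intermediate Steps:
g(r) = -r/2 (g(r) = -(r + 4*0)/2 = -(r + 0)/2 = -r/2)
v(Z) = 1/(-4 + Z)
(q(v(g(-4)), 0) - 87)² = (0/(-4 - ½*(-4)) - 87)² = (0/(-4 + 2) - 87)² = (0/(-2) - 87)² = (0*(-½) - 87)² = (0 - 87)² = (-87)² = 7569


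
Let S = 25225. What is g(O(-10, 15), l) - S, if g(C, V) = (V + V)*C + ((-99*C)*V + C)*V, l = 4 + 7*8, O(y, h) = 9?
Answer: -3231205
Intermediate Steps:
l = 60 (l = 4 + 56 = 60)
g(C, V) = V*(C - 99*C*V) + 2*C*V (g(C, V) = (2*V)*C + (-99*C*V + C)*V = 2*C*V + (C - 99*C*V)*V = 2*C*V + V*(C - 99*C*V) = V*(C - 99*C*V) + 2*C*V)
g(O(-10, 15), l) - S = 3*9*60*(1 - 33*60) - 1*25225 = 3*9*60*(1 - 1980) - 25225 = 3*9*60*(-1979) - 25225 = -3205980 - 25225 = -3231205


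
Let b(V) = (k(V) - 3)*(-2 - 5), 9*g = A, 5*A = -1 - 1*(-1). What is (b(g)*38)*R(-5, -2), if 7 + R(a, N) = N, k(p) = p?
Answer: -7182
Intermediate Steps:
A = 0 (A = (-1 - 1*(-1))/5 = (-1 + 1)/5 = (⅕)*0 = 0)
g = 0 (g = (⅑)*0 = 0)
b(V) = 21 - 7*V (b(V) = (V - 3)*(-2 - 5) = (-3 + V)*(-7) = 21 - 7*V)
R(a, N) = -7 + N
(b(g)*38)*R(-5, -2) = ((21 - 7*0)*38)*(-7 - 2) = ((21 + 0)*38)*(-9) = (21*38)*(-9) = 798*(-9) = -7182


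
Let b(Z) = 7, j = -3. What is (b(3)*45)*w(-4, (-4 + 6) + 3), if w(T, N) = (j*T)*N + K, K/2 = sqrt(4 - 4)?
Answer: 18900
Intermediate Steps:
K = 0 (K = 2*sqrt(4 - 4) = 2*sqrt(0) = 2*0 = 0)
w(T, N) = -3*N*T (w(T, N) = (-3*T)*N + 0 = -3*N*T + 0 = -3*N*T)
(b(3)*45)*w(-4, (-4 + 6) + 3) = (7*45)*(-3*((-4 + 6) + 3)*(-4)) = 315*(-3*(2 + 3)*(-4)) = 315*(-3*5*(-4)) = 315*60 = 18900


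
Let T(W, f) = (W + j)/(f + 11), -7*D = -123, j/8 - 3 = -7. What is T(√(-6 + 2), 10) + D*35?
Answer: 12883/21 + 2*I/21 ≈ 613.48 + 0.095238*I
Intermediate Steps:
j = -32 (j = 24 + 8*(-7) = 24 - 56 = -32)
D = 123/7 (D = -⅐*(-123) = 123/7 ≈ 17.571)
T(W, f) = (-32 + W)/(11 + f) (T(W, f) = (W - 32)/(f + 11) = (-32 + W)/(11 + f))
T(√(-6 + 2), 10) + D*35 = (-32 + √(-6 + 2))/(11 + 10) + (123/7)*35 = (-32 + √(-4))/21 + 615 = (-32 + 2*I)/21 + 615 = (-32/21 + 2*I/21) + 615 = 12883/21 + 2*I/21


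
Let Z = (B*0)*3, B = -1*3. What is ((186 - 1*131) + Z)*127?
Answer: 6985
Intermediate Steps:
B = -3
Z = 0 (Z = -3*0*3 = 0*3 = 0)
((186 - 1*131) + Z)*127 = ((186 - 1*131) + 0)*127 = ((186 - 131) + 0)*127 = (55 + 0)*127 = 55*127 = 6985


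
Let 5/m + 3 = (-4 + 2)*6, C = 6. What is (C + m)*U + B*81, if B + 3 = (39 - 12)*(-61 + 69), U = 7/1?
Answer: 51878/3 ≈ 17293.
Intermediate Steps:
m = -⅓ (m = 5/(-3 + (-4 + 2)*6) = 5/(-3 - 2*6) = 5/(-3 - 12) = 5/(-15) = 5*(-1/15) = -⅓ ≈ -0.33333)
U = 7 (U = 7*1 = 7)
B = 213 (B = -3 + (39 - 12)*(-61 + 69) = -3 + 27*8 = -3 + 216 = 213)
(C + m)*U + B*81 = (6 - ⅓)*7 + 213*81 = (17/3)*7 + 17253 = 119/3 + 17253 = 51878/3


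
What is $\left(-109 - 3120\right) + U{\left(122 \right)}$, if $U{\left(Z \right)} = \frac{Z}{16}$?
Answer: $- \frac{25771}{8} \approx -3221.4$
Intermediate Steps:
$U{\left(Z \right)} = \frac{Z}{16}$ ($U{\left(Z \right)} = Z \frac{1}{16} = \frac{Z}{16}$)
$\left(-109 - 3120\right) + U{\left(122 \right)} = \left(-109 - 3120\right) + \frac{1}{16} \cdot 122 = \left(-109 - 3120\right) + \frac{61}{8} = -3229 + \frac{61}{8} = - \frac{25771}{8}$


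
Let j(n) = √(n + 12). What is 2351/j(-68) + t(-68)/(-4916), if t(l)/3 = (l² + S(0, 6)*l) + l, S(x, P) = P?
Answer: -3111/1229 - 2351*I*√14/28 ≈ -2.5313 - 314.17*I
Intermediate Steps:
j(n) = √(12 + n)
t(l) = 3*l² + 21*l (t(l) = 3*((l² + 6*l) + l) = 3*(l² + 7*l) = 3*l² + 21*l)
2351/j(-68) + t(-68)/(-4916) = 2351/(√(12 - 68)) + (3*(-68)*(7 - 68))/(-4916) = 2351/(√(-56)) + (3*(-68)*(-61))*(-1/4916) = 2351/((2*I*√14)) + 12444*(-1/4916) = 2351*(-I*√14/28) - 3111/1229 = -2351*I*√14/28 - 3111/1229 = -3111/1229 - 2351*I*√14/28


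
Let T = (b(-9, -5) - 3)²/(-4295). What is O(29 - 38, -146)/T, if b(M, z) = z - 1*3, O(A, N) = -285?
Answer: 1224075/121 ≈ 10116.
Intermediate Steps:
b(M, z) = -3 + z (b(M, z) = z - 3 = -3 + z)
T = -121/4295 (T = ((-3 - 5) - 3)²/(-4295) = (-8 - 3)²*(-1/4295) = (-11)²*(-1/4295) = 121*(-1/4295) = -121/4295 ≈ -0.028172)
O(29 - 38, -146)/T = -285/(-121/4295) = -285*(-4295/121) = 1224075/121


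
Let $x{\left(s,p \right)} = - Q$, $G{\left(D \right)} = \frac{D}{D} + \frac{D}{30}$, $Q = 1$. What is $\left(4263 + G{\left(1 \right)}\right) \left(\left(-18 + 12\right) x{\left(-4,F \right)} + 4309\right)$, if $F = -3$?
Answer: $\frac{110395823}{6} \approx 1.8399 \cdot 10^{7}$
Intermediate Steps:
$G{\left(D \right)} = 1 + \frac{D}{30}$ ($G{\left(D \right)} = 1 + D \frac{1}{30} = 1 + \frac{D}{30}$)
$x{\left(s,p \right)} = -1$ ($x{\left(s,p \right)} = \left(-1\right) 1 = -1$)
$\left(4263 + G{\left(1 \right)}\right) \left(\left(-18 + 12\right) x{\left(-4,F \right)} + 4309\right) = \left(4263 + \left(1 + \frac{1}{30} \cdot 1\right)\right) \left(\left(-18 + 12\right) \left(-1\right) + 4309\right) = \left(4263 + \left(1 + \frac{1}{30}\right)\right) \left(\left(-6\right) \left(-1\right) + 4309\right) = \left(4263 + \frac{31}{30}\right) \left(6 + 4309\right) = \frac{127921}{30} \cdot 4315 = \frac{110395823}{6}$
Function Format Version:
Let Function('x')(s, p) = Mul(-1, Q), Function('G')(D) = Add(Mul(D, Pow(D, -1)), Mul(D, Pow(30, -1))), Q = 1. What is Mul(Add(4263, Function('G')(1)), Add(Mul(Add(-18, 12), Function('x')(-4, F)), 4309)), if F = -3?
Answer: Rational(110395823, 6) ≈ 1.8399e+7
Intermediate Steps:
Function('G')(D) = Add(1, Mul(Rational(1, 30), D)) (Function('G')(D) = Add(1, Mul(D, Rational(1, 30))) = Add(1, Mul(Rational(1, 30), D)))
Function('x')(s, p) = -1 (Function('x')(s, p) = Mul(-1, 1) = -1)
Mul(Add(4263, Function('G')(1)), Add(Mul(Add(-18, 12), Function('x')(-4, F)), 4309)) = Mul(Add(4263, Add(1, Mul(Rational(1, 30), 1))), Add(Mul(Add(-18, 12), -1), 4309)) = Mul(Add(4263, Add(1, Rational(1, 30))), Add(Mul(-6, -1), 4309)) = Mul(Add(4263, Rational(31, 30)), Add(6, 4309)) = Mul(Rational(127921, 30), 4315) = Rational(110395823, 6)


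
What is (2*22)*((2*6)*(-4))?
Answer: -2112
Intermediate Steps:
(2*22)*((2*6)*(-4)) = 44*(12*(-4)) = 44*(-48) = -2112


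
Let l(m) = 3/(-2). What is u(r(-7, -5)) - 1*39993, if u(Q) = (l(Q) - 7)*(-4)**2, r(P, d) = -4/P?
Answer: -40129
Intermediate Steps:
l(m) = -3/2 (l(m) = 3*(-1/2) = -3/2)
u(Q) = -136 (u(Q) = (-3/2 - 7)*(-4)**2 = -17/2*16 = -136)
u(r(-7, -5)) - 1*39993 = -136 - 1*39993 = -136 - 39993 = -40129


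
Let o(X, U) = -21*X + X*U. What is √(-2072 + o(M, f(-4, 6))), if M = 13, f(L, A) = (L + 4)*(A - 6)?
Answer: I*√2345 ≈ 48.425*I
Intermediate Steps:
f(L, A) = (-6 + A)*(4 + L) (f(L, A) = (4 + L)*(-6 + A) = (-6 + A)*(4 + L))
o(X, U) = -21*X + U*X
√(-2072 + o(M, f(-4, 6))) = √(-2072 + 13*(-21 + (-24 - 6*(-4) + 4*6 + 6*(-4)))) = √(-2072 + 13*(-21 + (-24 + 24 + 24 - 24))) = √(-2072 + 13*(-21 + 0)) = √(-2072 + 13*(-21)) = √(-2072 - 273) = √(-2345) = I*√2345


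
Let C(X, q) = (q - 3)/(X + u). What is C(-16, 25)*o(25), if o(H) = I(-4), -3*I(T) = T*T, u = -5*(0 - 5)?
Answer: -352/27 ≈ -13.037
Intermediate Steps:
u = 25 (u = -5*(-5) = 25)
C(X, q) = (-3 + q)/(25 + X) (C(X, q) = (q - 3)/(X + 25) = (-3 + q)/(25 + X))
I(T) = -T²/3 (I(T) = -T*T/3 = -T²/3)
o(H) = -16/3 (o(H) = -⅓*(-4)² = -⅓*16 = -16/3)
C(-16, 25)*o(25) = ((-3 + 25)/(25 - 16))*(-16/3) = (22/9)*(-16/3) = -352/27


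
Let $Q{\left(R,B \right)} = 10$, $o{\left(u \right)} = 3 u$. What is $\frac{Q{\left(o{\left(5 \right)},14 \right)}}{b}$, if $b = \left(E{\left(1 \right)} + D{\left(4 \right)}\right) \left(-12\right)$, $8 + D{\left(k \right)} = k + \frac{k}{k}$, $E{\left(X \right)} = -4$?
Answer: $\frac{5}{42} \approx 0.11905$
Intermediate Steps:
$D{\left(k \right)} = -7 + k$ ($D{\left(k \right)} = -8 + \left(k + \frac{k}{k}\right) = -8 + \left(k + 1\right) = -8 + \left(1 + k\right) = -7 + k$)
$b = 84$ ($b = \left(-4 + \left(-7 + 4\right)\right) \left(-12\right) = \left(-4 - 3\right) \left(-12\right) = \left(-7\right) \left(-12\right) = 84$)
$\frac{Q{\left(o{\left(5 \right)},14 \right)}}{b} = \frac{10}{84} = 10 \cdot \frac{1}{84} = \frac{5}{42}$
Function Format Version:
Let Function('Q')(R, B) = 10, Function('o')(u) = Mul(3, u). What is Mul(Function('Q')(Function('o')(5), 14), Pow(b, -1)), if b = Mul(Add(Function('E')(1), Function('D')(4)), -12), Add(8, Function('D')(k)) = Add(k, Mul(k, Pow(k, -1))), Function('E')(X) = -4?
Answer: Rational(5, 42) ≈ 0.11905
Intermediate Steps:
Function('D')(k) = Add(-7, k) (Function('D')(k) = Add(-8, Add(k, Mul(k, Pow(k, -1)))) = Add(-8, Add(k, 1)) = Add(-8, Add(1, k)) = Add(-7, k))
b = 84 (b = Mul(Add(-4, Add(-7, 4)), -12) = Mul(Add(-4, -3), -12) = Mul(-7, -12) = 84)
Mul(Function('Q')(Function('o')(5), 14), Pow(b, -1)) = Mul(10, Pow(84, -1)) = Mul(10, Rational(1, 84)) = Rational(5, 42)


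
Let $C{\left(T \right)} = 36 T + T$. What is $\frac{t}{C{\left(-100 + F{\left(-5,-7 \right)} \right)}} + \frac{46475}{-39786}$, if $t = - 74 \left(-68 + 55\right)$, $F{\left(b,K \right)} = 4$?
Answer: $- \frac{458003}{318288} \approx -1.439$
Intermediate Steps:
$t = 962$ ($t = \left(-74\right) \left(-13\right) = 962$)
$C{\left(T \right)} = 37 T$
$\frac{t}{C{\left(-100 + F{\left(-5,-7 \right)} \right)}} + \frac{46475}{-39786} = \frac{962}{37 \left(-100 + 4\right)} + \frac{46475}{-39786} = \frac{962}{37 \left(-96\right)} + 46475 \left(- \frac{1}{39786}\right) = \frac{962}{-3552} - \frac{46475}{39786} = 962 \left(- \frac{1}{3552}\right) - \frac{46475}{39786} = - \frac{13}{48} - \frac{46475}{39786} = - \frac{458003}{318288}$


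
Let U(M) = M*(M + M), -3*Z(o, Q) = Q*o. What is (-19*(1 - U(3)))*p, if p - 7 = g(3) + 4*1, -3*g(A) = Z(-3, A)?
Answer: 3230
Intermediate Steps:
Z(o, Q) = -Q*o/3
g(A) = -A/3 (g(A) = -(-1)*A*(-3)/9 = -A/3)
U(M) = 2*M² (U(M) = M*(2*M) = 2*M²)
p = 10 (p = 7 + (-⅓*3 + 4*1) = 7 + (-1 + 4) = 7 + 3 = 10)
(-19*(1 - U(3)))*p = -19*(1 - 2*3²)*10 = -19*(1 - 2*9)*10 = -19*(1 - 1*18)*10 = -19*(1 - 18)*10 = -19*(-17)*10 = 323*10 = 3230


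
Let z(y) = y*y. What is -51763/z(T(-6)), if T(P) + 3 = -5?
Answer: -51763/64 ≈ -808.80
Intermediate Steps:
T(P) = -8 (T(P) = -3 - 5 = -8)
z(y) = y²
-51763/z(T(-6)) = -51763/((-8)²) = -51763/64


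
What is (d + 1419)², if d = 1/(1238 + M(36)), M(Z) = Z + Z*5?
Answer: 4256905653529/2114116 ≈ 2.0136e+6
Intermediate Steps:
M(Z) = 6*Z (M(Z) = Z + 5*Z = 6*Z)
d = 1/1454 (d = 1/(1238 + 6*36) = 1/(1238 + 216) = 1/1454 ≈ 0.00068776)
(d + 1419)² = (1/1454 + 1419)² = (2063227/1454)² = 4256905653529/2114116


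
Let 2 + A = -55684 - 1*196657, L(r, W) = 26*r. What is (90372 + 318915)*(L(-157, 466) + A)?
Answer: -104951418975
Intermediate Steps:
A = -252343 (A = -2 + (-55684 - 1*196657) = -2 + (-55684 - 196657) = -2 - 252341 = -252343)
(90372 + 318915)*(L(-157, 466) + A) = (90372 + 318915)*(26*(-157) - 252343) = 409287*(-4082 - 252343) = 409287*(-256425) = -104951418975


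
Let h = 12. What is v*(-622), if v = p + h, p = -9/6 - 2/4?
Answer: -6220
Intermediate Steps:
p = -2 (p = -9*⅙ - 2*¼ = -3/2 - ½ = -2)
v = 10 (v = -2 + 12 = 10)
v*(-622) = 10*(-622) = -6220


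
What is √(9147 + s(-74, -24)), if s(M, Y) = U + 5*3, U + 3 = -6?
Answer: 9*√113 ≈ 95.671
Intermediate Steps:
U = -9 (U = -3 - 6 = -9)
s(M, Y) = 6 (s(M, Y) = -9 + 5*3 = -9 + 15 = 6)
√(9147 + s(-74, -24)) = √(9147 + 6) = √9153 = 9*√113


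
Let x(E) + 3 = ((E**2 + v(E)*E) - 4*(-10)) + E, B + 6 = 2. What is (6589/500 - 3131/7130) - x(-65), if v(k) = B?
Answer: -51109003/11500 ≈ -4444.3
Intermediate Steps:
B = -4 (B = -6 + 2 = -4)
v(k) = -4
x(E) = 37 + E**2 - 3*E (x(E) = -3 + (((E**2 - 4*E) - 4*(-10)) + E) = -3 + (((E**2 - 4*E) + 40) + E) = -3 + ((40 + E**2 - 4*E) + E) = -3 + (40 + E**2 - 3*E) = 37 + E**2 - 3*E)
(6589/500 - 3131/7130) - x(-65) = (6589/500 - 3131/7130) - (37 + (-65)**2 - 3*(-65)) = (6589*(1/500) - 3131*1/7130) - (37 + 4225 + 195) = (6589/500 - 101/230) - 1*4457 = 146497/11500 - 4457 = -51109003/11500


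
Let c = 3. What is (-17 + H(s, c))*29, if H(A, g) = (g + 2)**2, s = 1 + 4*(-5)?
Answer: 232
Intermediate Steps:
s = -19 (s = 1 - 20 = -19)
H(A, g) = (2 + g)**2
(-17 + H(s, c))*29 = (-17 + (2 + 3)**2)*29 = (-17 + 5**2)*29 = (-17 + 25)*29 = 8*29 = 232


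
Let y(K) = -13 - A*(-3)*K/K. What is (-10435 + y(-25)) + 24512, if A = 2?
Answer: 14070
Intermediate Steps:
y(K) = -7 (y(K) = -13 - 2*(-3)*K/K = -13 - (-6) = -13 - 1*(-6) = -13 + 6 = -7)
(-10435 + y(-25)) + 24512 = (-10435 - 7) + 24512 = -10442 + 24512 = 14070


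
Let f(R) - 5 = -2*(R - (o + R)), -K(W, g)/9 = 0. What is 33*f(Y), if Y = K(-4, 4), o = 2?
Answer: 297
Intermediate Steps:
K(W, g) = 0 (K(W, g) = -9*0 = 0)
Y = 0
f(R) = 9 (f(R) = 5 - 2*(R - (2 + R)) = 5 - 2*(R + (-2 - R)) = 5 - 2*(-2) = 5 + 4 = 9)
33*f(Y) = 33*9 = 297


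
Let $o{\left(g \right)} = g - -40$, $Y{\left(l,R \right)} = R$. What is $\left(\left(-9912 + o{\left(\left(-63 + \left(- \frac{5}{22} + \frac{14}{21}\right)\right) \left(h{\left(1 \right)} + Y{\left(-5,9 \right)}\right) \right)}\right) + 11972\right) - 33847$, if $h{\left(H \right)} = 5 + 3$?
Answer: $- \frac{2165495}{66} \approx -32811.0$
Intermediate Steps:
$h{\left(H \right)} = 8$
$o{\left(g \right)} = 40 + g$ ($o{\left(g \right)} = g + 40 = 40 + g$)
$\left(\left(-9912 + o{\left(\left(-63 + \left(- \frac{5}{22} + \frac{14}{21}\right)\right) \left(h{\left(1 \right)} + Y{\left(-5,9 \right)}\right) \right)}\right) + 11972\right) - 33847 = \left(\left(-9912 + \left(40 + \left(-63 + \left(- \frac{5}{22} + \frac{14}{21}\right)\right) \left(8 + 9\right)\right)\right) + 11972\right) - 33847 = \left(\left(-9912 + \left(40 + \left(-63 + \left(\left(-5\right) \frac{1}{22} + 14 \cdot \frac{1}{21}\right)\right) 17\right)\right) + 11972\right) - 33847 = \left(\left(-9912 + \left(40 + \left(-63 + \left(- \frac{5}{22} + \frac{2}{3}\right)\right) 17\right)\right) + 11972\right) - 33847 = \left(\left(-9912 + \left(40 + \left(-63 + \frac{29}{66}\right) 17\right)\right) + 11972\right) - 33847 = \left(\left(-9912 + \left(40 - \frac{70193}{66}\right)\right) + 11972\right) - 33847 = \left(\left(-9912 - \frac{67553}{66}\right) + 11972\right) - 33847 = \left(- \frac{721745}{66} + 11972\right) - 33847 = \frac{68407}{66} - 33847 = - \frac{2165495}{66}$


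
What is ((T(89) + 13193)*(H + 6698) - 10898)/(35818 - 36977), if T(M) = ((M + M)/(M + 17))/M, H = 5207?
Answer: -8323755556/61427 ≈ -1.3551e+5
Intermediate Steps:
T(M) = 2/(17 + M) (T(M) = ((2*M)/(17 + M))/M = (2*M/(17 + M))/M = 2/(17 + M))
((T(89) + 13193)*(H + 6698) - 10898)/(35818 - 36977) = ((2/(17 + 89) + 13193)*(5207 + 6698) - 10898)/(35818 - 36977) = ((2/106 + 13193)*11905 - 10898)/(-1159) = ((2*(1/106) + 13193)*11905 - 10898)*(-1/1159) = ((1/53 + 13193)*11905 - 10898)*(-1/1159) = ((699230/53)*11905 - 10898)*(-1/1159) = (8324333150/53 - 10898)*(-1/1159) = (8323755556/53)*(-1/1159) = -8323755556/61427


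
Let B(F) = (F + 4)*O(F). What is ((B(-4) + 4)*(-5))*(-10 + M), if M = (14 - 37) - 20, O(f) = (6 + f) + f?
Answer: 1060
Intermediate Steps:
O(f) = 6 + 2*f
B(F) = (4 + F)*(6 + 2*F) (B(F) = (F + 4)*(6 + 2*F) = (4 + F)*(6 + 2*F))
M = -43 (M = -23 - 20 = -43)
((B(-4) + 4)*(-5))*(-10 + M) = ((2*(3 - 4)*(4 - 4) + 4)*(-5))*(-10 - 43) = ((2*(-1)*0 + 4)*(-5))*(-53) = ((0 + 4)*(-5))*(-53) = (4*(-5))*(-53) = -20*(-53) = 1060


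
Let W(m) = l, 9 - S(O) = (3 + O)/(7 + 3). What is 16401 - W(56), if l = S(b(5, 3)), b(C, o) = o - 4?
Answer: 81961/5 ≈ 16392.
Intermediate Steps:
b(C, o) = -4 + o
S(O) = 87/10 - O/10 (S(O) = 9 - (3 + O)/(7 + 3) = 9 - (3 + O)/10 = 9 - (3/10 + O/10) = 9 + (-3/10 - O/10) = 87/10 - O/10)
l = 44/5 (l = 87/10 - (-4 + 3)/10 = 87/10 - 1/10*(-1) = 87/10 + 1/10 = 44/5 ≈ 8.8000)
W(m) = 44/5
16401 - W(56) = 16401 - 1*44/5 = 16401 - 44/5 = 81961/5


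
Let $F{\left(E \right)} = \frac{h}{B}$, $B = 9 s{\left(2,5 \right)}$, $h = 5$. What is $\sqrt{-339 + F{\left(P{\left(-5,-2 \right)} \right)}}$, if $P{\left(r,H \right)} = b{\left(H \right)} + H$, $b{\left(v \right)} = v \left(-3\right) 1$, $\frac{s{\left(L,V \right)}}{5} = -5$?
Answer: $\frac{2 i \sqrt{19070}}{15} \approx 18.413 i$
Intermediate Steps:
$s{\left(L,V \right)} = -25$ ($s{\left(L,V \right)} = 5 \left(-5\right) = -25$)
$b{\left(v \right)} = - 3 v$ ($b{\left(v \right)} = - 3 v 1 = - 3 v$)
$P{\left(r,H \right)} = - 2 H$ ($P{\left(r,H \right)} = - 3 H + H = - 2 H$)
$B = -225$ ($B = 9 \left(-25\right) = -225$)
$F{\left(E \right)} = - \frac{1}{45}$ ($F{\left(E \right)} = \frac{5}{-225} = 5 \left(- \frac{1}{225}\right) = - \frac{1}{45}$)
$\sqrt{-339 + F{\left(P{\left(-5,-2 \right)} \right)}} = \sqrt{-339 - \frac{1}{45}} = \sqrt{- \frac{15256}{45}} = \frac{2 i \sqrt{19070}}{15}$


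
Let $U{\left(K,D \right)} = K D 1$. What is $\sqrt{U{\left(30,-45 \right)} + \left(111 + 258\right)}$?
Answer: $3 i \sqrt{109} \approx 31.321 i$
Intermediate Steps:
$U{\left(K,D \right)} = D K$ ($U{\left(K,D \right)} = D K 1 = D K$)
$\sqrt{U{\left(30,-45 \right)} + \left(111 + 258\right)} = \sqrt{\left(-45\right) 30 + \left(111 + 258\right)} = \sqrt{-1350 + 369} = \sqrt{-981} = 3 i \sqrt{109}$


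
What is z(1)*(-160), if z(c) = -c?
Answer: 160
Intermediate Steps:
z(1)*(-160) = -1*1*(-160) = -1*(-160) = 160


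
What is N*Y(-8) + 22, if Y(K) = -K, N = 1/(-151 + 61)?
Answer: 986/45 ≈ 21.911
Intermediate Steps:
N = -1/90 (N = 1/(-90) = -1/90 ≈ -0.011111)
N*Y(-8) + 22 = -(-1)*(-8)/90 + 22 = -1/90*8 + 22 = -4/45 + 22 = 986/45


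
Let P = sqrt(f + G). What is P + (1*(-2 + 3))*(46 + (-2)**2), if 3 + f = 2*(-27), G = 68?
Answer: 50 + sqrt(11) ≈ 53.317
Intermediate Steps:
f = -57 (f = -3 + 2*(-27) = -3 - 54 = -57)
P = sqrt(11) (P = sqrt(-57 + 68) = sqrt(11) ≈ 3.3166)
P + (1*(-2 + 3))*(46 + (-2)**2) = sqrt(11) + (1*(-2 + 3))*(46 + (-2)**2) = sqrt(11) + (1*1)*(46 + 4) = sqrt(11) + 1*50 = sqrt(11) + 50 = 50 + sqrt(11)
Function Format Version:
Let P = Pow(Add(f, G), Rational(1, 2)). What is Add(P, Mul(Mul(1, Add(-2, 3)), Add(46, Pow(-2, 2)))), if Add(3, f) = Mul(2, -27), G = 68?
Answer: Add(50, Pow(11, Rational(1, 2))) ≈ 53.317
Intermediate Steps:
f = -57 (f = Add(-3, Mul(2, -27)) = Add(-3, -54) = -57)
P = Pow(11, Rational(1, 2)) (P = Pow(Add(-57, 68), Rational(1, 2)) = Pow(11, Rational(1, 2)) ≈ 3.3166)
Add(P, Mul(Mul(1, Add(-2, 3)), Add(46, Pow(-2, 2)))) = Add(Pow(11, Rational(1, 2)), Mul(Mul(1, Add(-2, 3)), Add(46, Pow(-2, 2)))) = Add(Pow(11, Rational(1, 2)), Mul(Mul(1, 1), Add(46, 4))) = Add(Pow(11, Rational(1, 2)), Mul(1, 50)) = Add(Pow(11, Rational(1, 2)), 50) = Add(50, Pow(11, Rational(1, 2)))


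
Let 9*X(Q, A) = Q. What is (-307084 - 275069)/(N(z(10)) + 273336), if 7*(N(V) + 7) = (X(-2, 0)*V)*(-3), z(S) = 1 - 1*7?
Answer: -4075071/1913299 ≈ -2.1299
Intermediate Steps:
z(S) = -6 (z(S) = 1 - 7 = -6)
X(Q, A) = Q/9
N(V) = -7 + 2*V/21 (N(V) = -7 + ((((1/9)*(-2))*V)*(-3))/7 = -7 + (-2*V/9*(-3))/7 = -7 + (2*V/3)/7 = -7 + 2*V/21)
(-307084 - 275069)/(N(z(10)) + 273336) = (-307084 - 275069)/((-7 + (2/21)*(-6)) + 273336) = -582153/((-7 - 4/7) + 273336) = -582153/(-53/7 + 273336) = -582153/1913299/7 = -582153*7/1913299 = -4075071/1913299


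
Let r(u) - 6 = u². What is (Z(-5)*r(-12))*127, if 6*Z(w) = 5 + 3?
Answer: 25400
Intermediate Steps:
Z(w) = 4/3 (Z(w) = (5 + 3)/6 = (⅙)*8 = 4/3)
r(u) = 6 + u²
(Z(-5)*r(-12))*127 = (4*(6 + (-12)²)/3)*127 = (4*(6 + 144)/3)*127 = ((4/3)*150)*127 = 200*127 = 25400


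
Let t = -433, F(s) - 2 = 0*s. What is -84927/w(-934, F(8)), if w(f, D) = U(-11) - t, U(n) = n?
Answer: -84927/422 ≈ -201.25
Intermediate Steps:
F(s) = 2 (F(s) = 2 + 0*s = 2 + 0 = 2)
w(f, D) = 422 (w(f, D) = -11 - 1*(-433) = -11 + 433 = 422)
-84927/w(-934, F(8)) = -84927/422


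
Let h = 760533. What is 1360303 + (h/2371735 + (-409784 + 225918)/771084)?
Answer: 1243865838726877241/914403455370 ≈ 1.3603e+6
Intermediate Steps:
1360303 + (h/2371735 + (-409784 + 225918)/771084) = 1360303 + (760533/2371735 + (-409784 + 225918)/771084) = 1360303 + (760533*(1/2371735) - 183866*1/771084) = 1360303 + (760533/2371735 - 91933/385542) = 1360303 + 75176700131/914403455370 = 1243865838726877241/914403455370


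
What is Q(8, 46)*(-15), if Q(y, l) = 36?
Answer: -540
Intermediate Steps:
Q(8, 46)*(-15) = 36*(-15) = -540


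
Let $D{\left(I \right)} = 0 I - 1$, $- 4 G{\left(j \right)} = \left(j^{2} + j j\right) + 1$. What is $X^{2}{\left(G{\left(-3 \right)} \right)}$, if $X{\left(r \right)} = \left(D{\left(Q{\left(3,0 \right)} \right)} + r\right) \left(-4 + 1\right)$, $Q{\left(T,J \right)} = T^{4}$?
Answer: $\frac{4761}{16} \approx 297.56$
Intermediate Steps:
$G{\left(j \right)} = - \frac{1}{4} - \frac{j^{2}}{2}$ ($G{\left(j \right)} = - \frac{\left(j^{2} + j j\right) + 1}{4} = - \frac{\left(j^{2} + j^{2}\right) + 1}{4} = - \frac{2 j^{2} + 1}{4} = - \frac{1 + 2 j^{2}}{4} = - \frac{1}{4} - \frac{j^{2}}{2}$)
$D{\left(I \right)} = -1$ ($D{\left(I \right)} = 0 - 1 = -1$)
$X{\left(r \right)} = 3 - 3 r$ ($X{\left(r \right)} = \left(-1 + r\right) \left(-4 + 1\right) = \left(-1 + r\right) \left(-3\right) = 3 - 3 r$)
$X^{2}{\left(G{\left(-3 \right)} \right)} = \left(3 - 3 \left(- \frac{1}{4} - \frac{\left(-3\right)^{2}}{2}\right)\right)^{2} = \left(3 - 3 \left(- \frac{1}{4} - \frac{9}{2}\right)\right)^{2} = \left(3 - - \frac{57}{4}\right)^{2} = \left(3 + \frac{57}{4}\right)^{2} = \left(\frac{69}{4}\right)^{2} = \frac{4761}{16}$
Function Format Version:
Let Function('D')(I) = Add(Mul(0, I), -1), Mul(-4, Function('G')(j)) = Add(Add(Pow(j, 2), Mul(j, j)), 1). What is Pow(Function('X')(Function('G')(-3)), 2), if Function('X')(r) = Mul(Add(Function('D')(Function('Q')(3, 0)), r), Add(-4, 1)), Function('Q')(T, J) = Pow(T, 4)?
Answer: Rational(4761, 16) ≈ 297.56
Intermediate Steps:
Function('G')(j) = Add(Rational(-1, 4), Mul(Rational(-1, 2), Pow(j, 2))) (Function('G')(j) = Mul(Rational(-1, 4), Add(Add(Pow(j, 2), Mul(j, j)), 1)) = Mul(Rational(-1, 4), Add(Add(Pow(j, 2), Pow(j, 2)), 1)) = Mul(Rational(-1, 4), Add(Mul(2, Pow(j, 2)), 1)) = Mul(Rational(-1, 4), Add(1, Mul(2, Pow(j, 2)))) = Add(Rational(-1, 4), Mul(Rational(-1, 2), Pow(j, 2))))
Function('D')(I) = -1 (Function('D')(I) = Add(0, -1) = -1)
Function('X')(r) = Add(3, Mul(-3, r)) (Function('X')(r) = Mul(Add(-1, r), Add(-4, 1)) = Mul(Add(-1, r), -3) = Add(3, Mul(-3, r)))
Pow(Function('X')(Function('G')(-3)), 2) = Pow(Add(3, Mul(-3, Add(Rational(-1, 4), Mul(Rational(-1, 2), Pow(-3, 2))))), 2) = Pow(Add(3, Mul(-3, Add(Rational(-1, 4), Mul(Rational(-1, 2), 9)))), 2) = Pow(Add(3, Mul(-3, Add(Rational(-1, 4), Rational(-9, 2)))), 2) = Pow(Add(3, Mul(-3, Rational(-19, 4))), 2) = Pow(Add(3, Rational(57, 4)), 2) = Pow(Rational(69, 4), 2) = Rational(4761, 16)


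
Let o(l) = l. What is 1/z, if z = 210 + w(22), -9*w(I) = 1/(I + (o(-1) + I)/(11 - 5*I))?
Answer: 2157/452959 ≈ 0.0047620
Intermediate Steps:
w(I) = -1/(9*(I + (-1 + I)/(11 - 5*I)))
z = 452959/2157 (z = 210 + (11 - 5*22)/(9*(1 - 12*22 + 5*22²)) = 210 + (11 - 110)/(9*(1 - 264 + 5*484)) = 210 + (⅑)*(-99)/(1 - 264 + 2420) = 210 + (⅑)*(-99)/2157 = 210 + (⅑)*(1/2157)*(-99) = 210 - 11/2157 = 452959/2157 ≈ 209.99)
1/z = 1/(452959/2157) = 2157/452959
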